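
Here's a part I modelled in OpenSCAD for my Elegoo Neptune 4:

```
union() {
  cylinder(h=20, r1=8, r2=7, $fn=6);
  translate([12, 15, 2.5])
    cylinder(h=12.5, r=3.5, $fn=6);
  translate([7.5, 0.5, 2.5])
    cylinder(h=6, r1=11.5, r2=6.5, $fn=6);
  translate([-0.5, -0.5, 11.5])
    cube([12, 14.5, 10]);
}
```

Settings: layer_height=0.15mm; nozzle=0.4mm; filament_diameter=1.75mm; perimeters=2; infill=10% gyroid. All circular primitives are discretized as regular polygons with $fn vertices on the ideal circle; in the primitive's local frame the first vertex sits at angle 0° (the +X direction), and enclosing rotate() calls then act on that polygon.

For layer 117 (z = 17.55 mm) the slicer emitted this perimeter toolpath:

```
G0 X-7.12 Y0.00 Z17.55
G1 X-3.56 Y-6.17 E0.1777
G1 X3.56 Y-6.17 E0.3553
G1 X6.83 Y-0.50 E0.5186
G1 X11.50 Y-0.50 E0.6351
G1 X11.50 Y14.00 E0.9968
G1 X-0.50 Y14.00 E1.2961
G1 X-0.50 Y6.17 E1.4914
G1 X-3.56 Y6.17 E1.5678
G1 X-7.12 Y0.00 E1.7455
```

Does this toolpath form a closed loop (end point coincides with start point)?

Start point (G0): (-7.12, 0.00). End point (last G1): the path returns to the start — closed.

yes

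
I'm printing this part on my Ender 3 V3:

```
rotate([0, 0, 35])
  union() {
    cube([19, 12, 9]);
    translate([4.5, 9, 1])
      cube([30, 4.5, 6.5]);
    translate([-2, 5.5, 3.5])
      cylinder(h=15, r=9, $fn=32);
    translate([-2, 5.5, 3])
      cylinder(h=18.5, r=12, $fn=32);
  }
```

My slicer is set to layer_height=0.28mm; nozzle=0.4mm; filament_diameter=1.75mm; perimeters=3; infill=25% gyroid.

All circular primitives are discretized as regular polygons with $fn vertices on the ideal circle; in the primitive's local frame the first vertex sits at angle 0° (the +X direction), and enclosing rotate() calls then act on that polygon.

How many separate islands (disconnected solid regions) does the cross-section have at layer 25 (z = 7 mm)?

1

At z = 7 mm: the 19×12 cube contributes its full rectangle; the 30×4.5 cube at (4.5, 9) contributes its full rectangle; the r=9 cylinder at (-2, 5.5) gives a regular 32-gon of circumradius 9 (constant along its height); the r=12 cylinder at (-2, 5.5) contributes a regular 32-gon of circumradius 12; Merging all regions: the regions partially overlap (shared area 413.95 mm²), so overlapping operands fuse into one piece — 1 connected region; (whole slice rotated 35° about Z — lengths, areas and connectivity unchanged). Overall, the cross-section is a single solid region. Island count = 1.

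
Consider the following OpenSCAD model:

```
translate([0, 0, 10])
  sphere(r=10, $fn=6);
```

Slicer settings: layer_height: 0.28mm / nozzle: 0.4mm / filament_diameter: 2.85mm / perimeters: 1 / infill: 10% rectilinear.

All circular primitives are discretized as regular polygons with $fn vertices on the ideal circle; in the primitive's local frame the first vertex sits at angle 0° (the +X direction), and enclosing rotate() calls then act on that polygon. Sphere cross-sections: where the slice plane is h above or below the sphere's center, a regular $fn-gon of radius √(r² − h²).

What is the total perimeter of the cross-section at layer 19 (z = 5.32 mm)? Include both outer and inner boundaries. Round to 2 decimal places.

At z = 5.32 mm: the r=10 sphere contributes a regular 6-gon of circumradius √(10²−4.68²) = 8.837 (perimeter = 2·6·8.837·sin(180°/6) = 53.02 mm). Overall, the cross-section is a single solid region. Total boundary length (outer) = 53.02 mm.

53.02 mm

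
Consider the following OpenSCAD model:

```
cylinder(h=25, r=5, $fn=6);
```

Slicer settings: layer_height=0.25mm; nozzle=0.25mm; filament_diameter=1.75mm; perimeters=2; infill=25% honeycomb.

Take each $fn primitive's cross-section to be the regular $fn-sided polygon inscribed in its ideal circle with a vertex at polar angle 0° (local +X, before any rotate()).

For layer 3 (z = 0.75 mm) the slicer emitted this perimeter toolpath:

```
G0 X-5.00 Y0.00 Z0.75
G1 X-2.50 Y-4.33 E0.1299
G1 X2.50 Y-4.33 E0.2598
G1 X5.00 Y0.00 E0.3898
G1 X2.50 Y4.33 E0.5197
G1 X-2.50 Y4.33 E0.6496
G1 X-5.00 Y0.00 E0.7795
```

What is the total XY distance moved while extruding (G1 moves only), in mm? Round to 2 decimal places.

30.00 mm

Sum the Euclidean lengths of each G1 segment: total = 30.00 mm.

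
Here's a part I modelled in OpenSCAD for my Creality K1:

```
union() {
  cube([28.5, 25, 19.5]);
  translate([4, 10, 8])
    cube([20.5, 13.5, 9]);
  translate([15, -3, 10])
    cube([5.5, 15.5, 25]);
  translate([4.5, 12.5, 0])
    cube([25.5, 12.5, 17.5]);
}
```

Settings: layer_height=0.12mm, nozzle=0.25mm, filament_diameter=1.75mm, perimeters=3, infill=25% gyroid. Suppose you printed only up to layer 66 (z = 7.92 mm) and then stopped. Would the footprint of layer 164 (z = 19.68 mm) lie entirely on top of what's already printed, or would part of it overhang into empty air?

Compare the two slices. At z = 7.92: the cube is present — its section is the full 28.5×25 rectangle (area 712.50 mm²); the cube at (4, 10) does not reach this height (z outside [8, 17]); the cube at (15, -3) is not intersected at this z (z outside [10, 35]); the 25.5×12.5 cube at (4.5, 12.5) contributes its full rectangle (area 318.75 mm²); Merging all regions: the regions partially overlap — summed areas 1031.25 mm² minus the doubly-counted overlap 300.00 mm² gives 731.25 mm² — area = 731.25 mm². At z = 19.68: the cube is not intersected at this z (z outside [0, 19.5]); the cube at (4, 10) is not intersected at this z (z outside [8, 17]); the 5.5×15.5 cube at (15, -3) contributes its full rectangle (area 85.25 mm²); the cube at (4.5, 12.5) does not reach this height (z outside [0, 17.5]); Taking the union: only the 5.5×15.5 cube at (15, -3) is present, so the union is just that shape — area = 85.25 mm². Checking containment: at z = 19.68 the cross-section extends beyond the z = 7.92 cross-section by about 16.50 mm².

part overhangs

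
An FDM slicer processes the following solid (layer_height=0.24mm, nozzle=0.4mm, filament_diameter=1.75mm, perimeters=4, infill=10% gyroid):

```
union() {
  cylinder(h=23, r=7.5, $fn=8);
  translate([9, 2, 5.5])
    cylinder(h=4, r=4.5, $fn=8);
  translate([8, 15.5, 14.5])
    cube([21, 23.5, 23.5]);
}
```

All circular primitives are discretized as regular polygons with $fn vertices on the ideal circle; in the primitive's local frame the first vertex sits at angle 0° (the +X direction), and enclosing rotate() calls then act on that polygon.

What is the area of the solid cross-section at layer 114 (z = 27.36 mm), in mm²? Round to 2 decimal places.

At z = 27.36 mm: the cylinder does not reach this height (z outside [0, 23]); the cylinder at (9, 2) is absent (z outside [5.5, 9.5]); the 21×23.5 cube at (8, 15.5) contributes its full rectangle (area 493.50 mm²); Combining (union): only the 21×23.5 cube at (8, 15.5) is present, so the union is just that shape — area = 493.50 mm². Overall, the cross-section is a single solid region. Net area = 493.50 mm².

493.50 mm²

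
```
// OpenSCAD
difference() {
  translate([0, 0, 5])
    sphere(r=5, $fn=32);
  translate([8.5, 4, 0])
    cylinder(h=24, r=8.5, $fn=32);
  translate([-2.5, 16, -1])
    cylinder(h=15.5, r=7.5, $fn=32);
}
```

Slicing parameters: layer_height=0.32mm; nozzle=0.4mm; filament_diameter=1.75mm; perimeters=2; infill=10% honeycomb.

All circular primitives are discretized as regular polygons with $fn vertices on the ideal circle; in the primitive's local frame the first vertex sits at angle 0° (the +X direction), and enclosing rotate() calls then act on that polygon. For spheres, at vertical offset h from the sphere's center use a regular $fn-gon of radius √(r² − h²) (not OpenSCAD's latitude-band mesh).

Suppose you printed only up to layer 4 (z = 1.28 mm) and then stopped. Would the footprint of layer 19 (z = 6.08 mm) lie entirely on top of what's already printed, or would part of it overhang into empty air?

part overhangs

Compare the two slices. At z = 1.28: the r=5 sphere slices to a regular 32-gon of circumradius 3.341 (√(r²−h²) with h=3.72 from center) (area = (32/2)·3.341²·sin(360°/32) = 34.84 mm²); the cylinder at (8.5, 4): section is a regular 32-gon, circumradius r=8.5 (area = (32/2)·8.500²·sin(360°/32) = 225.52 mm²); the cylinder at (-2.5, 16): section is a regular 32-gon, circumradius r=7.5 (area = (32/2)·7.500²·sin(360°/32) = 175.58 mm²); Subtracting the remaining from the first: starting from the r=5 sphere (34.84 mm²), the r=8.5 cylinder at (8.5, 4) partially overlaps it — only the 10.17 mm² overlap (of its 225.52 mm²) is removed, clipping the outline; the r=7.5 cylinder at (-2.5, 16) misses the remaining region (no effect) — area = 24.67 mm². At z = 6.08: the sphere: section is a regular 32-gon, circumradius = √(r²−h²) = √(5²−1.08²) = 4.882 (area = (32/2)·4.882²·sin(360°/32) = 74.40 mm²); the r=8.5 cylinder at (8.5, 4) gives a regular 32-gon of circumradius 8.5 (constant along its height) (area = (32/2)·8.500²·sin(360°/32) = 225.52 mm²); the cylinder at (-2.5, 16): section is a regular 32-gon, circumradius r=7.5 (area = (32/2)·7.500²·sin(360°/32) = 175.58 mm²); Subtracting the remaining from the first: starting from the r=5 sphere (74.40 mm²), the r=8.5 cylinder at (8.5, 4) partially overlaps it — only the 24.28 mm² overlap (of its 225.52 mm²) is removed, clipping the outline; the r=7.5 cylinder at (-2.5, 16) misses the remaining region (no effect) — area = 50.11 mm². Checking containment: at z = 6.08 the cross-section extends beyond the z = 1.28 cross-section by about 25.44 mm².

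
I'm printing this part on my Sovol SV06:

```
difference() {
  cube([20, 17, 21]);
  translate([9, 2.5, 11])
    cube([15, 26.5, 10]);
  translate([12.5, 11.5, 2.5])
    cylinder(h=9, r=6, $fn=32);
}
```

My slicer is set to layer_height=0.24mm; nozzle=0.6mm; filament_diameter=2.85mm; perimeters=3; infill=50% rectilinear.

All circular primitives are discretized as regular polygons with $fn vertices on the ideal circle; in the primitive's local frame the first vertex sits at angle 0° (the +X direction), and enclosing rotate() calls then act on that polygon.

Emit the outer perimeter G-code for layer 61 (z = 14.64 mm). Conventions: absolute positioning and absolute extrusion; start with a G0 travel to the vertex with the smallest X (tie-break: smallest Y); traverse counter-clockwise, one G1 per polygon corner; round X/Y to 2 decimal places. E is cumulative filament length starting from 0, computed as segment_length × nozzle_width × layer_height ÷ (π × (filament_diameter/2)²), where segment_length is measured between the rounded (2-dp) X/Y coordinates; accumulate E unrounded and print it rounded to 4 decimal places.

G0 X0.00 Y0.00 Z14.64
G1 X20.00 Y0.00 E0.4515
G1 X20.00 Y2.50 E0.5079
G1 X9.00 Y2.50 E0.7562
G1 X9.00 Y17.00 E1.0835
G1 X0.00 Y17.00 E1.2866
G1 X0.00 Y0.00 E1.6704

At z = 14.64 mm: the cube (footprint 20×17) is included at this height; the cube at (9, 2.5) is present — its section is the full 15×26.5 rectangle; the cylinder at (12.5, 11.5) is absent (z outside [2.5, 11.5]); Taking the first minus the rest: starting from the 20×17 cube, the 15×26.5 cube at (9, 2.5) partially overlaps it — only the 159.50 mm² overlap (of its 397.50 mm²) is removed, clipping the outline — 1 connected region. The outline is a single polygon with 6 vertices. Extrusion per mm of travel: 0.6 × 0.24 / (π × 1.425²) = 0.022573. Accumulating E over each segment gives final E = 1.6704.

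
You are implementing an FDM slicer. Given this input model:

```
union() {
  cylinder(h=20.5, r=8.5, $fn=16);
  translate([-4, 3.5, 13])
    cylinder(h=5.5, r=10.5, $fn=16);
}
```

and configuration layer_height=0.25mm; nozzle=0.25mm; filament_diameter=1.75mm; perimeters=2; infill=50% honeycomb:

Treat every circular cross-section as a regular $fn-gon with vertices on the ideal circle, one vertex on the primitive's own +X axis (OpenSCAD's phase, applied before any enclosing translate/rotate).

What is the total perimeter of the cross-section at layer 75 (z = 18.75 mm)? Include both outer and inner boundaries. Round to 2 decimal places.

At z = 18.75 mm: the r=8.5 cylinder contributes a regular 16-gon of circumradius 8.5 (perimeter = 2·16·8.500·sin(180°/16) = 53.06 mm); the cylinder at (-4, 3.5) is absent (z outside [13, 18.5]); Taking the union: only the r=8.5 cylinder is present, so the union is just that shape — boundary = 53.06 mm. Overall, the cross-section is a single solid region. Total boundary length (outer) = 53.06 mm.

53.06 mm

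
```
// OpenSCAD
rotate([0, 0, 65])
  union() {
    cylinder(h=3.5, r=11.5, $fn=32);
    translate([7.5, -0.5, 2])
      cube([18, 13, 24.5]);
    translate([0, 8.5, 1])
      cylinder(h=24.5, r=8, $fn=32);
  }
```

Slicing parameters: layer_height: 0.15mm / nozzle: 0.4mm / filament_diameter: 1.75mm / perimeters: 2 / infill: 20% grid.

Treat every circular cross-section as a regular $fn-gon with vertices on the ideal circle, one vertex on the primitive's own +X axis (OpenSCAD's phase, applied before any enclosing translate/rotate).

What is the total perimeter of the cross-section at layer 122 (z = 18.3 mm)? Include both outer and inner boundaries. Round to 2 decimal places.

At z = 18.3 mm: the cylinder is not intersected at this z (z outside [0, 3.5]); the cube at (7.5, -0.5) is present — its section is the full 18×13 rectangle (perimeter 62.00 mm); the r=8 cylinder at (0, 8.5) gives a regular 32-gon of circumradius 8 (constant along its height) (perimeter = 2·32·8.000·sin(180°/32) = 50.18 mm); Combining (union): the regions partially overlap (shared area 1.72 mm²), so the edge portions inside another operand are dropped and the merged outline is re-measured after clipping — boundary = 101.26 mm; (whole slice rotated 65° about Z — lengths, areas and connectivity unchanged). Overall, the cross-section is a single solid region. Total boundary length (outer) = 101.26 mm.

101.26 mm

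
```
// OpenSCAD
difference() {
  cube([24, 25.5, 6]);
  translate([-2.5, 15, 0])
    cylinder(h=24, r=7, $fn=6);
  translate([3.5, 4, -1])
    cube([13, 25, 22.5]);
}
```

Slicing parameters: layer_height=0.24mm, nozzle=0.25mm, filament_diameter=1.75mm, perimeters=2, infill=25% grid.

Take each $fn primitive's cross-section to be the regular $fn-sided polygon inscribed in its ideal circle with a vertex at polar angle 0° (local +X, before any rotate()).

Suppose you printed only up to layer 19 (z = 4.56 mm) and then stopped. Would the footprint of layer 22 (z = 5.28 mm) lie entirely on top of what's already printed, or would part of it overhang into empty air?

entirely on top

Compare the two slices. At z = 4.56: the cube is present — its section is the full 24×25.5 rectangle (area 612.00 mm²); the cylinder at (-2.5, 15): section is a regular 6-gon, circumradius r=7 (area = (6/2)·7.000²·sin(360°/6) = 127.31 mm²); the cube at (3.5, 4) (footprint 13×25) is included at this height (area 325.00 mm²); After the difference (first − rest): starting from the 24×25.5 cube (612.00 mm²), the r=7 cylinder at (-2.5, 15) partially overlaps it — only the 33.34 mm² overlap (of its 127.31 mm²) is removed, clipping the outline; the 13×25 cube at (3.5, 4) partially overlaps it — only the 277.77 mm² overlap (of its 325.00 mm²) is removed, clipping the outline — area = 300.89 mm². At z = 5.28: the cube is present — its section is the full 24×25.5 rectangle (area 612.00 mm²); the r=7 cylinder at (-2.5, 15) contributes a regular 6-gon of circumradius 7 (area = (6/2)·7.000²·sin(360°/6) = 127.31 mm²); the cube at (3.5, 4) (footprint 13×25) is included at this height (area 325.00 mm²); After the difference (first − rest): starting from the 24×25.5 cube (612.00 mm²), the r=7 cylinder at (-2.5, 15) partially overlaps it — only the 33.34 mm² overlap (of its 127.31 mm²) is removed, clipping the outline; the 13×25 cube at (3.5, 4) partially overlaps it — only the 277.77 mm² overlap (of its 325.00 mm²) is removed, clipping the outline — area = 300.89 mm². Checking containment: the cross-section at z = 5.28 is a subset of the cross-section at z = 4.56.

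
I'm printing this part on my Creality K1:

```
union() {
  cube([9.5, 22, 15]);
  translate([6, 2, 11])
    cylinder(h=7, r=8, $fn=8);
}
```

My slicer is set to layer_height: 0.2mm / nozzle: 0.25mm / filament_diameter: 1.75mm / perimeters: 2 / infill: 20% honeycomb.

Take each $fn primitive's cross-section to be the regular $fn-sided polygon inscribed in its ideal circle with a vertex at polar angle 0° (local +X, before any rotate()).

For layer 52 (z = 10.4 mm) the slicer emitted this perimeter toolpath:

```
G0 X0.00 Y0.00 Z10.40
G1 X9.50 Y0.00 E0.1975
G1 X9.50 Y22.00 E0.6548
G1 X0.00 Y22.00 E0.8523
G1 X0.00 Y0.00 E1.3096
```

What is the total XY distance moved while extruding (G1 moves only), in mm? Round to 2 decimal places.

Sum the Euclidean lengths of each G1 segment: total = 63.00 mm.

63.00 mm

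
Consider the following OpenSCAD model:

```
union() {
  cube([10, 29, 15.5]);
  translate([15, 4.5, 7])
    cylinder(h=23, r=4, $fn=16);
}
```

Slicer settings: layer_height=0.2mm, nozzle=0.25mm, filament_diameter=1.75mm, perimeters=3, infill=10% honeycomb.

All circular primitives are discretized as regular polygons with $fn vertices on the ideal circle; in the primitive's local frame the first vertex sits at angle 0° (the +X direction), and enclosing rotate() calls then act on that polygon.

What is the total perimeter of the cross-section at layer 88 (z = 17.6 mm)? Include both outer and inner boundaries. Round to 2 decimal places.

At z = 17.6 mm: the cube does not reach this height (z outside [0, 15.5]); the r=4 cylinder at (15, 4.5) gives a regular 16-gon of circumradius 4 (constant along its height) (perimeter = 2·16·4.000·sin(180°/16) = 24.97 mm); Taking the union: only the r=4 cylinder at (15, 4.5) is present, so the union is just that shape — boundary = 24.97 mm. Overall, the cross-section is a single solid region. Total boundary length (outer) = 24.97 mm.

24.97 mm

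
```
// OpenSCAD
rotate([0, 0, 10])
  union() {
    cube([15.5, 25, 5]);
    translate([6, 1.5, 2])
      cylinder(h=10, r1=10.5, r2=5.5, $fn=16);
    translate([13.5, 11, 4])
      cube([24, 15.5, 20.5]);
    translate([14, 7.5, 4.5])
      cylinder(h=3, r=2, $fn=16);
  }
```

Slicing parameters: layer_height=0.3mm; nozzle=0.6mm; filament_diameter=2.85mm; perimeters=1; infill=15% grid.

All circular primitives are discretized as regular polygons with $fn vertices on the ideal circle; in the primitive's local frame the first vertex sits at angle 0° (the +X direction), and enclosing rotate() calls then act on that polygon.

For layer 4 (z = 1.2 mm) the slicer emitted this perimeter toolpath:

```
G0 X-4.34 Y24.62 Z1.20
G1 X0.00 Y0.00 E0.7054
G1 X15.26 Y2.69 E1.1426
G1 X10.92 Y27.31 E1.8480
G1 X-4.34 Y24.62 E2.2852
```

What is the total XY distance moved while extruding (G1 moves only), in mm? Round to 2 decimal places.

Sum the Euclidean lengths of each G1 segment: total = 80.99 mm.

80.99 mm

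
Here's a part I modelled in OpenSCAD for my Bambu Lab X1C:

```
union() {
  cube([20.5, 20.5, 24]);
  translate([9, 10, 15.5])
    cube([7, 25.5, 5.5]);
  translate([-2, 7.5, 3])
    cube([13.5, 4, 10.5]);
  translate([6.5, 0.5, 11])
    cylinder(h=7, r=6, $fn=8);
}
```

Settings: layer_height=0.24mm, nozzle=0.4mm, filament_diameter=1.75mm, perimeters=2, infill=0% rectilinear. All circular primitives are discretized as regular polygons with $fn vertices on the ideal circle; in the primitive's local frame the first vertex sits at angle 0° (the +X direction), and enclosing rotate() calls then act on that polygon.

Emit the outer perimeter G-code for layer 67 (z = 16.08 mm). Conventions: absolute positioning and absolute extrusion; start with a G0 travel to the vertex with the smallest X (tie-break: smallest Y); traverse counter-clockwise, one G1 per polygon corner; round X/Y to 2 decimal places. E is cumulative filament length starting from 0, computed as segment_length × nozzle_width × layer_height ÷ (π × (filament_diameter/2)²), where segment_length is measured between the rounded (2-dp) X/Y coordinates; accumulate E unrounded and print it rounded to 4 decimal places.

G0 X0.00 Y0.00 Z16.08
G1 X0.71 Y0.00 E0.0283
G1 X2.26 Y-3.74 E0.1899
G1 X6.50 Y-5.50 E0.3731
G1 X10.74 Y-3.74 E0.5564
G1 X12.29 Y0.00 E0.7180
G1 X20.50 Y0.00 E1.0456
G1 X20.50 Y20.50 E1.8638
G1 X16.00 Y20.50 E2.0434
G1 X16.00 Y35.50 E2.6421
G1 X9.00 Y35.50 E2.9215
G1 X9.00 Y20.50 E3.5202
G1 X0.00 Y20.50 E3.8794
G1 X0.00 Y0.00 E4.6976

At z = 16.08 mm: the 20.5×20.5 cube contributes its full rectangle; the cube at (9, 10) (footprint 7×25.5) is included at this height; the cube at (-2, 7.5) is absent (z outside [3, 13.5]); the cylinder at (6.5, 0.5): section is a regular 8-gon, circumradius r=6; Combining (union): the regions partially overlap (shared area 130.31 mm²), so overlapping operands fuse into one piece — 1 connected region. The outline is a single polygon with 13 vertices. Extrusion per mm of travel: 0.4 × 0.24 / (π × 0.875²) = 0.039912. Accumulating E over each segment gives final E = 4.6976.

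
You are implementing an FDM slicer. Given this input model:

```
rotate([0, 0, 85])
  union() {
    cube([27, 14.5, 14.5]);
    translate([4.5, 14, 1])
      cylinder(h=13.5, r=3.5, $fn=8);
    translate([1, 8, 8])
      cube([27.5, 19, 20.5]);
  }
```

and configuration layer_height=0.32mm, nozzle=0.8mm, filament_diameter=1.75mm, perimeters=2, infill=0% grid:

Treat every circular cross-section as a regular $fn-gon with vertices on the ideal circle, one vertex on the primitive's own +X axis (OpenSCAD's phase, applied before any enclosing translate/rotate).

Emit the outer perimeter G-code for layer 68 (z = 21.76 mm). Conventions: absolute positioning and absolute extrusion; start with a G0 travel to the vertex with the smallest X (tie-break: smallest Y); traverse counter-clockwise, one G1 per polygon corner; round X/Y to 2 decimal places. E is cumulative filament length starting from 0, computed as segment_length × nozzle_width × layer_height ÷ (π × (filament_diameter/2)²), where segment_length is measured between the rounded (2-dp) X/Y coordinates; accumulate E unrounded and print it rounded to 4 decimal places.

G0 X-26.81 Y3.35 Z21.76
G1 X-7.88 Y1.69 E2.0225
G1 X-5.49 Y29.09 E4.9498
G1 X-24.41 Y30.74 E6.9712
G1 X-26.81 Y3.35 E9.8975

At z = 21.76 mm: the cube does not reach this height (z outside [0, 14.5]); the cylinder at (4.5, 14) is absent (z outside [1, 14.5]); the cube at (1, 8) is present — its section is the full 27.5×19 rectangle; Merging all regions: only the 27.5×19 cube at (1, 8) is present, so the union is just that shape — 1 connected region; (rotated 85° about Z; rotation is an isometry so areas/perimeters/island counts are preserved). The outline is a single polygon with 4 vertices. Extrusion per mm of travel: 0.8 × 0.32 / (π × 0.875²) = 0.106432. Accumulating E over each segment gives final E = 9.8975.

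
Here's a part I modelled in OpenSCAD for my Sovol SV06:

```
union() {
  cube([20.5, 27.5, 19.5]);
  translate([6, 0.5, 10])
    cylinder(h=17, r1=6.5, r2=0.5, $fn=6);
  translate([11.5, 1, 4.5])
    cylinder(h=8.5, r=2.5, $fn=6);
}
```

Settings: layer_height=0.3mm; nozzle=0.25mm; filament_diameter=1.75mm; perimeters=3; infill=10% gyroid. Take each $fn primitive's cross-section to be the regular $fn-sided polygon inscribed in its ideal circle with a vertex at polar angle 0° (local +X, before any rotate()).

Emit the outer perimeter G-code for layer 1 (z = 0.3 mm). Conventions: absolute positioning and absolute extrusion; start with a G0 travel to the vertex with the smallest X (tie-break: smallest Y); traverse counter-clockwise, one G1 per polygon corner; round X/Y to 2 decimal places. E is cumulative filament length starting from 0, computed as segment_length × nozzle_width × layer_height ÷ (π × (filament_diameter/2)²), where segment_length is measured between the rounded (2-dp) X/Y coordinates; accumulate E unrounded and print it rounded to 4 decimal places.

At z = 0.3 mm: the cube is present — its section is the full 20.5×27.5 rectangle; the cone at (6, 0.5) does not reach this height (z outside [10, 27]); the cylinder at (11.5, 1) is not intersected at this z (z outside [4.5, 13]); Combining (union): only the 20.5×27.5 cube is present, so the union is just that shape — 1 connected region. The outline is a single polygon with 4 vertices. Extrusion per mm of travel: 0.25 × 0.3 / (π × 0.875²) = 0.031181. Accumulating E over each segment gives final E = 2.9934.

G0 X0.00 Y0.00 Z0.30
G1 X20.50 Y0.00 E0.6392
G1 X20.50 Y27.50 E1.4967
G1 X0.00 Y27.50 E2.1359
G1 X0.00 Y0.00 E2.9934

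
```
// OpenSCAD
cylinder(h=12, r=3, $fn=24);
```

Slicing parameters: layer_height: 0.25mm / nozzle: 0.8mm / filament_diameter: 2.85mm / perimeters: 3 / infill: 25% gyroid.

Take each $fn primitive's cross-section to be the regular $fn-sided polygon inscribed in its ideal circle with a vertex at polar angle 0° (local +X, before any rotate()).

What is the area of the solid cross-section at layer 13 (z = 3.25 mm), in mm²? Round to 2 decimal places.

At z = 3.25 mm: the r=3 cylinder gives a regular 24-gon of circumradius 3 (constant along its height) (area = (24/2)·3.000²·sin(360°/24) = 27.95 mm²). Overall, the cross-section is a single solid region. Net area = 27.95 mm².

27.95 mm²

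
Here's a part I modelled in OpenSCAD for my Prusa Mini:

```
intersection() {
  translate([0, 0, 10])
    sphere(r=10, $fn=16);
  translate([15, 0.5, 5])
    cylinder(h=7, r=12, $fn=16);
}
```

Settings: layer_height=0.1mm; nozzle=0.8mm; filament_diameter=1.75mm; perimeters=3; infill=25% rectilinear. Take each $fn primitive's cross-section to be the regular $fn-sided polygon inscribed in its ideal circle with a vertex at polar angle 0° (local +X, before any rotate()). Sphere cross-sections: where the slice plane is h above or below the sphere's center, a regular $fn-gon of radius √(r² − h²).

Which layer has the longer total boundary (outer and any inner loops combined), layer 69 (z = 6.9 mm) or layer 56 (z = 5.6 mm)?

Layer 69 (z = 6.9): the r=10 sphere slices to a regular 16-gon of circumradius 9.507 (√(r²−h²) with h=3.1 from center) (perimeter = 2·16·9.507·sin(180°/16) = 59.35 mm); the cylinder at (15, 0.5): section is a regular 16-gon, circumradius r=12 (perimeter = 2·16·12.000·sin(180°/16) = 74.91 mm); Keeping only the common overlap: the r=12 cylinder at (15, 0.5) partially overlaps the r=10 sphere; clipping to the common part keeps 63.69 mm² — boundary = 33.17 mm. So its perimeter = 33.17 mm. Layer 56 (z = 5.6): the r=10 sphere slices to a regular 16-gon of circumradius 8.980 (√(r²−h²) with h=4.4 from center) (perimeter = 2·16·8.980·sin(180°/16) = 56.06 mm); the cylinder at (15, 0.5): section is a regular 16-gon, circumradius r=12 (perimeter = 2·16·12.000·sin(180°/16) = 74.91 mm); Keeping only the common overlap: the r=12 cylinder at (15, 0.5) partially overlaps the r=10 sphere; clipping to the common part keeps 55.09 mm² — boundary = 31.11 mm. So its perimeter = 31.11 mm. Layer 69 is larger (33.17 vs 31.11 mm).

layer 69 (z = 6.9 mm)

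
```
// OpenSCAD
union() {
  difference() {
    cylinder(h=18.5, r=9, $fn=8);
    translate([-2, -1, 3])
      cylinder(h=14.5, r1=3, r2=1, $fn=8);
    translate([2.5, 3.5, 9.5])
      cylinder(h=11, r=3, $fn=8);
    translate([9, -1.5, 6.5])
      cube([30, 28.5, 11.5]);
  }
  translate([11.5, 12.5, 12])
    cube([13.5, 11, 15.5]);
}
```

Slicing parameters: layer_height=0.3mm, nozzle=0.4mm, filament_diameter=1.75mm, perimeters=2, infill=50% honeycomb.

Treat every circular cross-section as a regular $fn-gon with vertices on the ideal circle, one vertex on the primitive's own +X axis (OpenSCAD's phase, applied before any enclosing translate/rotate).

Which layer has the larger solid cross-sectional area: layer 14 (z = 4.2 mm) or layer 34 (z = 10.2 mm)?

Layer 14 (z = 4.2): the r=9 cylinder gives a regular 8-gon of circumradius 9 (constant along its height) (area = (8/2)·9.000²·sin(360°/8) = 229.10 mm²); the cone at (-2, -1) (r1=3→r2=1) has section circumradius 2.834 here — a regular 8-gon (area = (8/2)·2.834²·sin(360°/8) = 22.72 mm²); the cylinder at (2.5, 3.5) is not intersected at this z (z outside [9.5, 20.5]); the cube at (9, -1.5) does not reach this height (z outside [6.5, 18]); Subtracting the remaining from the first: starting from the r=9 cylinder (229.10 mm²), the cone at (-2, -1) lies wholly inside it (removes its full 22.72 mm² and its 17.36 mm outline becomes a hole wall) — area = 206.38 mm²; the cube at (11.5, 12.5) does not reach this height (z outside [12, 27.5]); Taking the union: only the result so far is present, so the union is just that shape — area = 206.38 mm². So its area = 206.38 mm². Layer 34 (z = 10.2): the r=9 cylinder contributes a regular 8-gon of circumradius 9 (area = (8/2)·9.000²·sin(360°/8) = 229.10 mm²); the cone at (-2, -1) contributes a regular 8-gon of circumradius 2.007 (interpolated between r1=3 and r2=1 at t=0.497) (area = (8/2)·2.007²·sin(360°/8) = 11.39 mm²); the r=3 cylinder at (2.5, 3.5) contributes a regular 8-gon of circumradius 3 (area = (8/2)·3.000²·sin(360°/8) = 25.46 mm²); the cube at (9, -1.5) is present — its section is the full 30×28.5 rectangle (area 855.00 mm²); Subtracting the remaining from the first: starting from the r=9 cylinder (229.10 mm²), the cone at (-2, -1) lies wholly inside it (removes its full 11.39 mm² and its 12.29 mm outline becomes a hole wall); the r=3 cylinder at (2.5, 3.5) lies wholly inside it (removes its full 25.46 mm² and its 18.37 mm outline becomes a hole wall); the 30×28.5 cube at (9, -1.5) misses the remaining region (no effect) — area = 192.25 mm²; the cube at (11.5, 12.5) is not intersected at this z (z outside [12, 27.5]); Merging all regions: only that combined region is present, so the union is just that shape — area = 192.25 mm². So its area = 192.25 mm². Layer 14 is larger (206.38 vs 192.25 mm²).

layer 14 (z = 4.2 mm)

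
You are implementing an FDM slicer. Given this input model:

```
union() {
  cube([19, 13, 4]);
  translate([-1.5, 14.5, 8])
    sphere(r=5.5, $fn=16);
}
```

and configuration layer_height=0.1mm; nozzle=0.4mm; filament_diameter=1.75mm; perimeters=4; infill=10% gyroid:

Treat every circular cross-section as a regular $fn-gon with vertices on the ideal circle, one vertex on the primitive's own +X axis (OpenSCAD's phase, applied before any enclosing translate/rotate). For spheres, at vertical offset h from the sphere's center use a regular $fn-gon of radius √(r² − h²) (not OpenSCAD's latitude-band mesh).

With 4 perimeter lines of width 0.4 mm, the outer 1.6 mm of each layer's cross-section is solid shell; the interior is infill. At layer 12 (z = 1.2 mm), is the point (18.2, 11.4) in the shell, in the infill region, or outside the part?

shell

At z = 1.2 mm: the cube is present — its section is the full 19×13 rectangle; the sphere at (-1.5, 14.5) does not reach this height (|z−center|=6.800 > r=5.5); Taking the union: only the 19×13 cube is present, so the union is just that shape — 1 connected region. Overall, the cross-section is a single solid region. The nearest boundary edge runs (19.00, 0.00)→(19.00, 13.00); distance from the point to it = 0.80 mm. The point is inside the cross-section, 0.80 mm from the nearest boundary — within the 1.6 mm shell band (4 × 0.4).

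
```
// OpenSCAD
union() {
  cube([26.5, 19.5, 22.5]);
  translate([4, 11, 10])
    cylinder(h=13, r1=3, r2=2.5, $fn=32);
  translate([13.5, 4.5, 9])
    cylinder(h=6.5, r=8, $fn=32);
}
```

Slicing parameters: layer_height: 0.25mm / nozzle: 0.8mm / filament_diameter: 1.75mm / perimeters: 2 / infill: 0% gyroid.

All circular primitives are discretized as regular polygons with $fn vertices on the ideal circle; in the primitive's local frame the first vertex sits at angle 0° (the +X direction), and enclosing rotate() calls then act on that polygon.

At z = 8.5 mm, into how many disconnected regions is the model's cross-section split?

At z = 8.5 mm: the cube (footprint 26.5×19.5) is included at this height; the cone at (4, 11) is not intersected at this z (z outside [10, 23]); the cylinder at (13.5, 4.5) is absent (z outside [9, 15.5]); Merging all regions: only the 26.5×19.5 cube is present, so the union is just that shape — 1 connected region. The result has 1 disconnected region.

1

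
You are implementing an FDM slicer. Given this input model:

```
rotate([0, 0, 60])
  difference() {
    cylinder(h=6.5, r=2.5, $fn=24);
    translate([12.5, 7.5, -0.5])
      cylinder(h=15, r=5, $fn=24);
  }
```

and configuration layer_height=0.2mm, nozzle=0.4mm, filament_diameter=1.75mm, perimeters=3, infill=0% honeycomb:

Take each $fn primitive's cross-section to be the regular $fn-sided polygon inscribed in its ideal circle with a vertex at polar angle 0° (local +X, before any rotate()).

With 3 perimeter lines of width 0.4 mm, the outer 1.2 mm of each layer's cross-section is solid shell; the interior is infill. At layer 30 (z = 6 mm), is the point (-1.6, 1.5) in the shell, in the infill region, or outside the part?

shell

At z = 6 mm: the r=2.5 cylinder contributes a regular 24-gon of circumradius 2.5; the r=5 cylinder at (12.5, 7.5) contributes a regular 24-gon of circumradius 5; Taking the first minus the rest: starting from the r=2.5 cylinder, the r=5 cylinder at (12.5, 7.5) misses the remaining region (no effect) — 1 connected region; (rotated 60° about Z; rotation is an isometry so areas/perimeters/island counts are preserved). Overall, the cross-section is a single solid region. Undo the 60° rotation: the query point maps to (0.499, 2.136) in the un-rotated model frame. The nearest boundary edge runs (0.00, 2.50)→(0.65, 2.41); distance from the point to it = 0.30 mm. The point is inside the cross-section, 0.30 mm from the nearest boundary — within the 1.2 mm shell band (3 × 0.4).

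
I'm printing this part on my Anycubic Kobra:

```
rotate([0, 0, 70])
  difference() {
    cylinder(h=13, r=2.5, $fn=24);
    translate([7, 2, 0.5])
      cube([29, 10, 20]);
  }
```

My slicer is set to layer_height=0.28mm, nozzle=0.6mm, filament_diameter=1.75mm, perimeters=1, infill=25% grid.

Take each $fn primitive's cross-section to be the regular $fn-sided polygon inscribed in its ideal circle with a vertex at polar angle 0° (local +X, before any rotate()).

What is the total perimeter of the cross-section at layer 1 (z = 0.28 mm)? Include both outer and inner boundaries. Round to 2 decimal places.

At z = 0.28 mm: the r=2.5 cylinder contributes a regular 24-gon of circumradius 2.5 (perimeter = 2·24·2.500·sin(180°/24) = 15.66 mm); the cube at (7, 2) is absent (z outside [0.5, 20.5]); After the difference (first − rest): none of the subtracted shapes is present at this height, so the r=2.5 cylinder is unchanged — boundary = 15.66 mm; (whole slice rotated 70° about Z — lengths, areas and connectivity unchanged). Overall, the cross-section is a single solid region. Total boundary length (outer) = 15.66 mm.

15.66 mm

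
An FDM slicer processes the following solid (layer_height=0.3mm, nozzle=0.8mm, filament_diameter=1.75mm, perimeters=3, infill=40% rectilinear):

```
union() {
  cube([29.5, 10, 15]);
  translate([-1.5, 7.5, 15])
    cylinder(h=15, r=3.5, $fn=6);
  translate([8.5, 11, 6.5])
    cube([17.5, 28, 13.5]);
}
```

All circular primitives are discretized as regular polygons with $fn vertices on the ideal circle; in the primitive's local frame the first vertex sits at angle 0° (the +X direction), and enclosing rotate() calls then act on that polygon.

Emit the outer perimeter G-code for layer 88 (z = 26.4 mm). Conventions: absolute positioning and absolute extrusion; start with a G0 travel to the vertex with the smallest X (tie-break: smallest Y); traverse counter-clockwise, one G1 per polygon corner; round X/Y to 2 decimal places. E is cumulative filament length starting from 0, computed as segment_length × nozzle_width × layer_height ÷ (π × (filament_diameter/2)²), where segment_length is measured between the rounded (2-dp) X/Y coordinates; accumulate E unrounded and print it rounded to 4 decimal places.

G0 X-5.00 Y7.50 Z26.40
G1 X-3.25 Y4.47 E0.3491
G1 X0.25 Y4.47 E0.6984
G1 X2.00 Y7.50 E1.0475
G1 X0.25 Y10.53 E1.3966
G1 X-3.25 Y10.53 E1.7459
G1 X-5.00 Y7.50 E2.0950

At z = 26.4 mm: the cube is not intersected at this z (z outside [0, 15]); the r=3.5 cylinder at (-1.5, 7.5) gives a regular 6-gon of circumradius 3.5 (constant along its height); the cube at (8.5, 11) is not intersected at this z (z outside [6.5, 20]); Merging all regions: only the r=3.5 cylinder at (-1.5, 7.5) is present, so the union is just that shape — 1 connected region. The outline is a single polygon with 6 vertices. Extrusion per mm of travel: 0.8 × 0.3 / (π × 0.875²) = 0.099780. Accumulating E over each segment gives final E = 2.0950.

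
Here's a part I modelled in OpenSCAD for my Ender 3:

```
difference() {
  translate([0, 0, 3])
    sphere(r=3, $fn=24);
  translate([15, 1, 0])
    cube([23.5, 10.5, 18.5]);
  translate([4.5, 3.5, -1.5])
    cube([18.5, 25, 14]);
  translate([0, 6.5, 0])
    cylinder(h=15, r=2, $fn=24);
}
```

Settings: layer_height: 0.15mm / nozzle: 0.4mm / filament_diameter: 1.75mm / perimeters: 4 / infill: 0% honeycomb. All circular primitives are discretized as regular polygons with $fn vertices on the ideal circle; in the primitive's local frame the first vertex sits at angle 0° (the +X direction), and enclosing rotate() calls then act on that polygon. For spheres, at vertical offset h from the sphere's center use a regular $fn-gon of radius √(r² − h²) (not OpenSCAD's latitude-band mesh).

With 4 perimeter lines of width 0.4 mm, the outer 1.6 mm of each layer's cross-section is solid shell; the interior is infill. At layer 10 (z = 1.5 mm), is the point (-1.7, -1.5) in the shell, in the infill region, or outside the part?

At z = 1.5 mm: the r=3 sphere slices to a regular 24-gon of circumradius 2.598 (√(r²−h²) with h=1.5 from center); the cube at (15, 1) (footprint 23.5×10.5) is included at this height; the 18.5×25 cube at (4.5, 3.5) contributes its full rectangle; the r=2 cylinder at (0, 6.5) contributes a regular 24-gon of circumradius 2; After the difference (first − rest): starting from the r=3 sphere, the 23.5×10.5 cube at (15, 1) misses the remaining region (no effect); the 18.5×25 cube at (4.5, 3.5) misses the remaining region (no effect); the r=2 cylinder at (0, 6.5) misses the remaining region (no effect) — 1 connected region. Overall, the cross-section is a single solid region. The nearest boundary edge runs (-1.84, -1.84)→(-2.25, -1.30); distance from the point to it = 0.31 mm. The point is inside the cross-section, 0.31 mm from the nearest boundary — within the 1.6 mm shell band (4 × 0.4).

shell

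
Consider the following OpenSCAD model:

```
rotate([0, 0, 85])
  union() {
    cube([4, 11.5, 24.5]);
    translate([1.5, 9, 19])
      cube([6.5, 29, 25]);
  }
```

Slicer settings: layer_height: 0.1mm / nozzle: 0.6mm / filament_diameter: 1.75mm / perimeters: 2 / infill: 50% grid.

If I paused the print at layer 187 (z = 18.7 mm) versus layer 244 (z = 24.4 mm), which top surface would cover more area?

Layer 187 (z = 18.7): the cube (footprint 4×11.5) is included at this height (area 46.00 mm²); the cube at (1.5, 9) does not reach this height (z outside [19, 44]); Merging all regions: only the 4×11.5 cube is present, so the union is just that shape — area = 46.00 mm²; (rotated 85° about Z; rotation is an isometry so areas/perimeters/island counts are preserved). So its area = 46.00 mm². Layer 244 (z = 24.4): the cube is present — its section is the full 4×11.5 rectangle (area 46.00 mm²); the 6.5×29 cube at (1.5, 9) contributes its full rectangle (area 188.50 mm²); Taking the union: the regions partially overlap — summed areas 234.50 mm² minus the doubly-counted overlap 6.25 mm² gives 228.25 mm² — area = 228.25 mm²; (whole slice rotated 85° about Z — lengths, areas and connectivity unchanged). So its area = 228.25 mm². Layer 244 is larger (228.25 vs 46.00 mm²).

layer 244 (z = 24.4 mm)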